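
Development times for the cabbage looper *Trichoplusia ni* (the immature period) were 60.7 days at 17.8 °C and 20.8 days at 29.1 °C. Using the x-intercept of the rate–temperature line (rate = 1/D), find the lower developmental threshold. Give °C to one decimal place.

11.9 °C

Equal thermal constants: D₁(T₁ − T_b) = D₂(T₂ − T_b).
60.7·(17.8 − T_b) = 20.8·(29.1 − T_b)
T_b = (60.7·17.8 − 20.8·29.1) / (60.7 − 20.8) = 475.18 / 39.9 = 11.909 °C ≈ 11.9 °C.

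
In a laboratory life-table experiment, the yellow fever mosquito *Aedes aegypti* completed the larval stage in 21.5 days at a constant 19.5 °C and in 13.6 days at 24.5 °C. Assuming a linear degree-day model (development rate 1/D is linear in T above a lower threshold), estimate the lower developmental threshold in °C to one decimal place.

10.9 °C

Equal thermal constants: D₁(T₁ − T_b) = D₂(T₂ − T_b).
21.5·(19.5 − T_b) = 13.6·(24.5 − T_b)
T_b = (21.5·19.5 − 13.6·24.5) / (21.5 − 13.6) = 86.05 / 7.9 = 10.892 °C ≈ 10.9 °C.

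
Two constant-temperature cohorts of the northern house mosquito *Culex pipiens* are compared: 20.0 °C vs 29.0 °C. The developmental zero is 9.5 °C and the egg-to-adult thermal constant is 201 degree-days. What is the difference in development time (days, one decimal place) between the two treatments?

8.8 days

At 20.0 °C: 201 / (20.0 − 9.5) = 201 / 10.5 = 19.143 d.
At 29.0 °C: 201 / (29.0 − 9.5) = 201 / 19.5 = 10.308 d.
Difference = |19.143 − 10.308| = 8.835 ≈ 8.8 days.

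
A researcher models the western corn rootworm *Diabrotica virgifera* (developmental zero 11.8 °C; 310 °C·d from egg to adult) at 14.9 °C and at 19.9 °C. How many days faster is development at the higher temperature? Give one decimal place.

At 14.9 °C: 310 / (14.9 − 11.8) = 310 / 3.1 = 100.000 d.
At 19.9 °C: 310 / (19.9 − 11.8) = 310 / 8.1 = 38.272 d.
Difference = |100.000 − 38.272| = 61.728 ≈ 61.7 days.

61.7 days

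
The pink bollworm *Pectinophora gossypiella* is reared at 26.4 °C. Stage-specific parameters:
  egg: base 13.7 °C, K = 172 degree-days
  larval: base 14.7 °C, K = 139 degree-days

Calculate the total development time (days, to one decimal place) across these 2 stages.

25.4 days

egg: 172 / (26.4 − 13.7) = 172 / 12.7 = 13.543 d.
larval: 139 / (26.4 − 14.7) = 139 / 11.7 = 11.880 d.
Sum = 25.424 ≈ 25.4 days.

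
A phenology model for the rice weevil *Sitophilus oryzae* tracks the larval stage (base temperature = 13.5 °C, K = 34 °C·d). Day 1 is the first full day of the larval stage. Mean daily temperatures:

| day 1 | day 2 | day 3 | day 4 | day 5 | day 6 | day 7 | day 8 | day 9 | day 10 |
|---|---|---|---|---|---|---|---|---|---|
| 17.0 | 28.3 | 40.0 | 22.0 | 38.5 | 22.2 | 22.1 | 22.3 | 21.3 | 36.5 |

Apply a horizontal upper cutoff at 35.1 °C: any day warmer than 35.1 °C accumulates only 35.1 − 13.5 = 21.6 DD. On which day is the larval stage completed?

day 3

Daily DD above 13.5 °C (capped at 21.6): 3.5, 14.8, 21.6, 8.5, 21.6, 8.7, 8.6, 8.8, 7.8, 21.6.
Cumulative: 3.5, 18.3, 39.9, 48.4, 70.0, 78.7, 87.3, 96.1, 103.9, 125.5.
The total first reaches 34 DD on day 3.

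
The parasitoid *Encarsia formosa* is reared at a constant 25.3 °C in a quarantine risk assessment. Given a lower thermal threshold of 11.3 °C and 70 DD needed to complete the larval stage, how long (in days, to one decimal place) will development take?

Daily accumulation = 25.3 − 11.3 = 14.0 DD/day.
Duration = 70 / 14.0 = 5.000 ≈ 5.0 days.

5.0 days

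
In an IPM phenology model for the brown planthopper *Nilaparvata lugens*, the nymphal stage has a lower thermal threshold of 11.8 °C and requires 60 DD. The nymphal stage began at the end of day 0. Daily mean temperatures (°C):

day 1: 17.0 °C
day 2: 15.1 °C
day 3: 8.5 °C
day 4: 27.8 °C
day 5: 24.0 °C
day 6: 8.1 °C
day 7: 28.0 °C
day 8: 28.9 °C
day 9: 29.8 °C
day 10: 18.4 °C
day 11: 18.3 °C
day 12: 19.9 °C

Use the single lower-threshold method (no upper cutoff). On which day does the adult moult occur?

day 8

Daily DD above 11.8 °C: 5.2, 3.3, 0.0, 16.0, 12.2, 0.0, 16.2, 17.1, 18.0, 6.6, 6.5, 8.1.
Cumulative: 5.2, 8.5, 8.5, 24.5, 36.7, 36.7, 52.9, 70.0, 88.0, 94.6, 101.1, 109.2.
The total first reaches 60 DD on day 8.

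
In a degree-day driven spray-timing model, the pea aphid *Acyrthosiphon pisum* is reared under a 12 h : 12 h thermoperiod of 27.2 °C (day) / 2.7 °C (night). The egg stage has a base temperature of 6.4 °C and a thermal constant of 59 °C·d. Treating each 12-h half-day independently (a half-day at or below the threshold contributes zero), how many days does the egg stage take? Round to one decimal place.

Day half: max(0, 27.2 − 6.4) × 0.5 = 20.8 × 0.5 = 10.40 DD.
Night half: max(0, 2.7 − 6.4) × 0.5 = 0.0 × 0.5 = 0.00 DD.
Per 24 h: 10.40 DD/day.
Duration = 59 / 10.40 = 5.673 ≈ 5.7 days.

5.7 days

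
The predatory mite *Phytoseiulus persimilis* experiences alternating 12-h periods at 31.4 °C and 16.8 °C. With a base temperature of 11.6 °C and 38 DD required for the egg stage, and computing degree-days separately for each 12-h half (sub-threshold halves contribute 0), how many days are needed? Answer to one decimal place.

3.0 days

Day half: max(0, 31.4 − 11.6) × 0.5 = 19.8 × 0.5 = 9.90 DD.
Night half: max(0, 16.8 − 11.6) × 0.5 = 5.2 × 0.5 = 2.60 DD.
Per 24 h: 12.50 DD/day.
Duration = 38 / 12.50 = 3.040 ≈ 3.0 days.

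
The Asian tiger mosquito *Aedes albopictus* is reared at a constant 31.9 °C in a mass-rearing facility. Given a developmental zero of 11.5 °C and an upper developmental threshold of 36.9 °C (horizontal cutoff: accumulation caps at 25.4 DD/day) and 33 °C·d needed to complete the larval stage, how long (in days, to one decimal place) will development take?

1.6 days

Daily accumulation = 31.9 − 11.5 = 20.4 DD/day.
Duration = 33 / 20.4 = 1.618 ≈ 1.6 days.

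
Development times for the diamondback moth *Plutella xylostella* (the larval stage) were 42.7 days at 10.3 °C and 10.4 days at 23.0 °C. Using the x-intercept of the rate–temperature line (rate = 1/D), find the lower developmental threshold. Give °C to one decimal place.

Equal thermal constants: D₁(T₁ − T_b) = D₂(T₂ − T_b).
42.7·(10.3 − T_b) = 10.4·(23.0 − T_b)
T_b = (42.7·10.3 − 10.4·23.0) / (42.7 − 10.4) = 200.61 / 32.3 = 6.211 °C ≈ 6.2 °C.

6.2 °C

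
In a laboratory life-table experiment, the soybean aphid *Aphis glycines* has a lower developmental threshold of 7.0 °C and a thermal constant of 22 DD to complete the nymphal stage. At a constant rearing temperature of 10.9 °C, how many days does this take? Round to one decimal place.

Daily accumulation = 10.9 − 7.0 = 3.9 DD/day.
Duration = 22 / 3.9 = 5.641 ≈ 5.6 days.

5.6 days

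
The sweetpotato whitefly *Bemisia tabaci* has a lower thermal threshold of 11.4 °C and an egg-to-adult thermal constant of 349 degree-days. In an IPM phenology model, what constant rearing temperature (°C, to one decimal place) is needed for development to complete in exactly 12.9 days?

Required daily accumulation = 349 / 12.9 = 27.054 DD/day.
T = T_base + 27.054 = 11.4 + 27.054 = 38.454 ≈ 38.5 °C.

38.5 °C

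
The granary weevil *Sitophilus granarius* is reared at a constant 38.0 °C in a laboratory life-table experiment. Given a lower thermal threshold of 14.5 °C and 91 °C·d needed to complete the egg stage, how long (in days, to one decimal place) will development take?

3.9 days

Daily accumulation = 38.0 − 14.5 = 23.5 DD/day.
Duration = 91 / 23.5 = 3.872 ≈ 3.9 days.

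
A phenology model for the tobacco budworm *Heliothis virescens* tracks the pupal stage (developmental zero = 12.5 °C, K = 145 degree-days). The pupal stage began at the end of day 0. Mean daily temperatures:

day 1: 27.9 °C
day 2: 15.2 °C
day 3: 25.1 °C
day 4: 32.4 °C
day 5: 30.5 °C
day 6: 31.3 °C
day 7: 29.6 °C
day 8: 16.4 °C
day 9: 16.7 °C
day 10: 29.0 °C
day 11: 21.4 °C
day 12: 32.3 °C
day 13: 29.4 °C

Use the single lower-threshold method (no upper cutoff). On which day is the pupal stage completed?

day 12

Daily DD above 12.5 °C: 15.4, 2.7, 12.6, 19.9, 18.0, 18.8, 17.1, 3.9, 4.2, 16.5, 8.9, 19.8, 16.9.
Cumulative: 15.4, 18.1, 30.7, 50.6, 68.6, 87.4, 104.5, 108.4, 112.6, 129.1, 138.0, 157.8, 174.7.
The total first reaches 145 DD on day 12.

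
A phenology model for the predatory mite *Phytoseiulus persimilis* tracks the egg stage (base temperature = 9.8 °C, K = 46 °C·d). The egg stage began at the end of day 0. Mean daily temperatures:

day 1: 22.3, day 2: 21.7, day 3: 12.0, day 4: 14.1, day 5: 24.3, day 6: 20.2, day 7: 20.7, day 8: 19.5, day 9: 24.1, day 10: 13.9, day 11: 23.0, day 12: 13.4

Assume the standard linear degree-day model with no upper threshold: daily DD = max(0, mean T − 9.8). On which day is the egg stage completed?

Daily DD above 9.8 °C: 12.5, 11.9, 2.2, 4.3, 14.5, 10.4, 10.9, 9.7, 14.3, 4.1, 13.2, 3.6.
Cumulative: 12.5, 24.4, 26.6, 30.9, 45.4, 55.8, 66.7, 76.4, 90.7, 94.8, 108.0, 111.6.
The total first reaches 46 DD on day 6.

day 6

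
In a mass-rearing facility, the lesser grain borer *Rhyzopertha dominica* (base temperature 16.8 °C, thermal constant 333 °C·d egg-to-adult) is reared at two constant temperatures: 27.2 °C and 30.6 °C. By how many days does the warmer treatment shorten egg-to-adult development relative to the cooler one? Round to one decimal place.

7.9 days

At 27.2 °C: 333 / (27.2 − 16.8) = 333 / 10.4 = 32.019 d.
At 30.6 °C: 333 / (30.6 − 16.8) = 333 / 13.8 = 24.130 d.
Difference = |32.019 − 24.130| = 7.889 ≈ 7.9 days.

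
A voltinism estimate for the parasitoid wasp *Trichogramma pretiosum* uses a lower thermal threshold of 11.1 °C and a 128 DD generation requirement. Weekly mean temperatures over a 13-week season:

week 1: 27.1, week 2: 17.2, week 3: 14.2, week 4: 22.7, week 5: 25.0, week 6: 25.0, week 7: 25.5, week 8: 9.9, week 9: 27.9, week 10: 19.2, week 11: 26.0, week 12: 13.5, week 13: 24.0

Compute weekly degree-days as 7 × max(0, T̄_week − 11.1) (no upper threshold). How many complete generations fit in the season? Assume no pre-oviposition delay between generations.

Weekly DD (7 × max(0, T̄ − 11.1)): 112.0, 42.7, 21.7, 81.2, 97.3, 97.3, 100.8, 0.0, 117.6, 56.7, 104.3, 16.8, 90.3.
Season total = 938.7 DD.
Complete generations = ⌊938.7 / 128⌋ = 7.

7 generations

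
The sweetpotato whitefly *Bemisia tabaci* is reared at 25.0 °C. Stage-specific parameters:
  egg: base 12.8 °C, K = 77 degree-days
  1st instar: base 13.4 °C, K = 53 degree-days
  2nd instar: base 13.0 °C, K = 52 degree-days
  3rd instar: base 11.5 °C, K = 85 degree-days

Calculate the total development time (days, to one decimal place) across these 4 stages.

21.5 days

egg: 77 / (25.0 − 12.8) = 77 / 12.2 = 6.311 d.
1st instar: 53 / (25.0 − 13.4) = 53 / 11.6 = 4.569 d.
2nd instar: 52 / (25.0 − 13.0) = 52 / 12.0 = 4.333 d.
3rd instar: 85 / (25.0 − 11.5) = 85 / 13.5 = 6.296 d.
Sum = 21.510 ≈ 21.5 days.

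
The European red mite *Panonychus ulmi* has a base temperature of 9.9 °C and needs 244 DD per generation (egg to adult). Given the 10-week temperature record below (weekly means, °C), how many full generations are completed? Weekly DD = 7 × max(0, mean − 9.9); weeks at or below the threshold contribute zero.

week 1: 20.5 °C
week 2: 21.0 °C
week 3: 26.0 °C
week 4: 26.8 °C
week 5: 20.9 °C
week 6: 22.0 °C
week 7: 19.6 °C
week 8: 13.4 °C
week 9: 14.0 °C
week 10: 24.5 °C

3 generations

Weekly DD (7 × max(0, T̄ − 9.9)): 74.2, 77.7, 112.7, 118.3, 77.0, 84.7, 67.9, 24.5, 28.7, 102.2.
Season total = 767.9 DD.
Complete generations = ⌊767.9 / 244⌋ = 3.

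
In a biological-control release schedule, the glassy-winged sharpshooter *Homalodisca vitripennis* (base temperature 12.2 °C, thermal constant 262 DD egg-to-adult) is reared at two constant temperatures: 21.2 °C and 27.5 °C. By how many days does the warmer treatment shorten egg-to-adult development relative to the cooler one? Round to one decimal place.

12.0 days

At 21.2 °C: 262 / (21.2 − 12.2) = 262 / 9.0 = 29.111 d.
At 27.5 °C: 262 / (27.5 − 12.2) = 262 / 15.3 = 17.124 d.
Difference = |29.111 − 17.124| = 11.987 ≈ 12.0 days.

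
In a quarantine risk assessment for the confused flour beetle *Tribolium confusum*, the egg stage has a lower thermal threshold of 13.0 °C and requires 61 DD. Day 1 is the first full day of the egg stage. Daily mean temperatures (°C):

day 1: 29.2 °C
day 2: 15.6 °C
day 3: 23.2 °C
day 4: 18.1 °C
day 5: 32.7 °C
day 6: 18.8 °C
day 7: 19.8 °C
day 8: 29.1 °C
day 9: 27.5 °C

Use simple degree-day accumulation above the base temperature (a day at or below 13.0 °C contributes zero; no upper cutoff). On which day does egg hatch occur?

Daily DD above 13.0 °C: 16.2, 2.6, 10.2, 5.1, 19.7, 5.8, 6.8, 16.1, 14.5.
Cumulative: 16.2, 18.8, 29.0, 34.1, 53.8, 59.6, 66.4, 82.5, 97.0.
The total first reaches 61 DD on day 7.

day 7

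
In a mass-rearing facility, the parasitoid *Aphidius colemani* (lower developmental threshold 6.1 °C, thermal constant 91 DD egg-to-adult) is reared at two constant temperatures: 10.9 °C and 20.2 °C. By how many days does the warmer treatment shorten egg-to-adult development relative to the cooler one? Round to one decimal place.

At 10.9 °C: 91 / (10.9 − 6.1) = 91 / 4.8 = 18.958 d.
At 20.2 °C: 91 / (20.2 − 6.1) = 91 / 14.1 = 6.454 d.
Difference = |18.958 − 6.454| = 12.504 ≈ 12.5 days.

12.5 days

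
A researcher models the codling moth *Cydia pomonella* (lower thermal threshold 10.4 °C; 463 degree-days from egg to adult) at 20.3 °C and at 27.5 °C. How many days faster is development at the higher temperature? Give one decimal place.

At 20.3 °C: 463 / (20.3 − 10.4) = 463 / 9.9 = 46.768 d.
At 27.5 °C: 463 / (27.5 − 10.4) = 463 / 17.1 = 27.076 d.
Difference = |46.768 − 27.076| = 19.692 ≈ 19.7 days.

19.7 days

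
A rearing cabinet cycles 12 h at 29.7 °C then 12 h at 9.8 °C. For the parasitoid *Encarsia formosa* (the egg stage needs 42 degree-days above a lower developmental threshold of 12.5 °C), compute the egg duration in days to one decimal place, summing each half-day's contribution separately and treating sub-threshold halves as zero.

4.9 days

Day half: max(0, 29.7 − 12.5) × 0.5 = 17.2 × 0.5 = 8.60 DD.
Night half: max(0, 9.8 − 12.5) × 0.5 = 0.0 × 0.5 = 0.00 DD.
Per 24 h: 8.60 DD/day.
Duration = 42 / 8.60 = 4.884 ≈ 4.9 days.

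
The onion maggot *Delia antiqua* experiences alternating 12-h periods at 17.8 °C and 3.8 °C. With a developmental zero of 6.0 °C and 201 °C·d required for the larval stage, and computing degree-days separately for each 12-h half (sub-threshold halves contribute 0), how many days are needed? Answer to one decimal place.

Day half: max(0, 17.8 − 6.0) × 0.5 = 11.8 × 0.5 = 5.90 DD.
Night half: max(0, 3.8 − 6.0) × 0.5 = 0.0 × 0.5 = 0.00 DD.
Per 24 h: 5.90 DD/day.
Duration = 201 / 5.90 = 34.068 ≈ 34.1 days.

34.1 days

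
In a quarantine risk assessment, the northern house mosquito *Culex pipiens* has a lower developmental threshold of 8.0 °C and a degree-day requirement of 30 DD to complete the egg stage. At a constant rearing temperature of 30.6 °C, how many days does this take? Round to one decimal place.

Daily accumulation = 30.6 − 8.0 = 22.6 DD/day.
Duration = 30 / 22.6 = 1.327 ≈ 1.3 days.

1.3 days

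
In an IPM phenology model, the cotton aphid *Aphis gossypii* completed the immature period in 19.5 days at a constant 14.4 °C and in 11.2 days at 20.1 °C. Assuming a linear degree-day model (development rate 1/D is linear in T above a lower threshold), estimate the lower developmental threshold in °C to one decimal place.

Linear rate model ⇒ the product D·(T − T_b) is constant across temperatures.
19.5·(14.4 − T_b) = 11.2·(20.1 − T_b)
T_b = (19.5·14.4 − 11.2·20.1) / (19.5 − 11.2) = 55.68 / 8.3 = 6.708 °C ≈ 6.7 °C.

6.7 °C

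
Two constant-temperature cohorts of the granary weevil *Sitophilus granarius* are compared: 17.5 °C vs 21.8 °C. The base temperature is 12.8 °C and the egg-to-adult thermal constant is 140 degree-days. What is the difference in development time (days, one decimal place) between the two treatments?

At 17.5 °C: 140 / (17.5 − 12.8) = 140 / 4.7 = 29.787 d.
At 21.8 °C: 140 / (21.8 − 12.8) = 140 / 9.0 = 15.556 d.
Difference = |29.787 − 15.556| = 14.232 ≈ 14.2 days.

14.2 days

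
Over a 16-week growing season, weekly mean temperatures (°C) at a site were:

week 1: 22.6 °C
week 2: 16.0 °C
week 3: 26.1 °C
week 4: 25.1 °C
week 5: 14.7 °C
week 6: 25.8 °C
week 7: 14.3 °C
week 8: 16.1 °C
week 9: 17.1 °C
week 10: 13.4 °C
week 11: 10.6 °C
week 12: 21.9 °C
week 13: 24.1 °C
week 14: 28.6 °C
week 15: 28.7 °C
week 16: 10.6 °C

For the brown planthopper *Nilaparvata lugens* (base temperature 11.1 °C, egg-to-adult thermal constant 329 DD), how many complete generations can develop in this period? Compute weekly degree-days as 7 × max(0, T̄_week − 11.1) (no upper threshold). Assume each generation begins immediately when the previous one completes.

Weekly DD (7 × max(0, T̄ − 11.1)): 80.5, 34.3, 105.0, 98.0, 25.2, 102.9, 22.4, 35.0, 42.0, 16.1, 0.0, 75.6, 91.0, 122.5, 123.2, 0.0.
Season total = 973.7 DD.
Complete generations = ⌊973.7 / 329⌋ = 2.

2 generations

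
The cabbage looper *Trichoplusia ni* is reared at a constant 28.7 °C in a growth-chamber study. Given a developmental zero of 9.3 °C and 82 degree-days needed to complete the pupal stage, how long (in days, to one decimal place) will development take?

4.2 days

Daily accumulation = 28.7 − 9.3 = 19.4 DD/day.
Duration = 82 / 19.4 = 4.227 ≈ 4.2 days.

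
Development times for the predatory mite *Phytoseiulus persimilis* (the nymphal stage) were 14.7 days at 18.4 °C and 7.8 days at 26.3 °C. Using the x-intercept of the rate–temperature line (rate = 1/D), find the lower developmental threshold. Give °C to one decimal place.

9.5 °C

Equal thermal constants: D₁(T₁ − T_b) = D₂(T₂ − T_b).
14.7·(18.4 − T_b) = 7.8·(26.3 − T_b)
T_b = (14.7·18.4 − 7.8·26.3) / (14.7 − 7.8) = 65.34 / 6.9 = 9.470 °C ≈ 9.5 °C.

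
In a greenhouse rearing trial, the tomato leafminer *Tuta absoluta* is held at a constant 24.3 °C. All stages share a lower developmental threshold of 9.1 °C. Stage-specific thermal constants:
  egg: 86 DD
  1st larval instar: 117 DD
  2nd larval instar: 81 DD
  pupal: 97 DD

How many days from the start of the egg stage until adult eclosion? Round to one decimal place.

25.1 days

Daily accumulation at 24.3 °C = 24.3 − 9.1 = 15.2 DD/day.
Total K = 86 + 117 + 81 + 97 = 381 DD.
Total duration = 381 / 15.2 = 25.066 ≈ 25.1 days.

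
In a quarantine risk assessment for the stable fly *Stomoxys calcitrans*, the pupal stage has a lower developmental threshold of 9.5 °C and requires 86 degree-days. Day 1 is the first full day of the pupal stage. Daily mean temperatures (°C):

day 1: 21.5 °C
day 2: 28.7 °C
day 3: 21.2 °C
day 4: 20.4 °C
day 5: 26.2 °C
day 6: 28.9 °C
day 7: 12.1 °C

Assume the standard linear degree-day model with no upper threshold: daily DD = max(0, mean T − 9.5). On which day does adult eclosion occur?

day 6

Daily DD above 9.5 °C: 12.0, 19.2, 11.7, 10.9, 16.7, 19.4, 2.6.
Cumulative: 12.0, 31.2, 42.9, 53.8, 70.5, 89.9, 92.5.
The total first reaches 86 DD on day 6.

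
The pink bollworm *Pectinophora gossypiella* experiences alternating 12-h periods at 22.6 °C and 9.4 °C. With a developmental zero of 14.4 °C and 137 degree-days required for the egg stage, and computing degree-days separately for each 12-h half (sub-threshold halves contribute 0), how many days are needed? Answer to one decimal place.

33.4 days

Day half: max(0, 22.6 − 14.4) × 0.5 = 8.2 × 0.5 = 4.10 DD.
Night half: max(0, 9.4 − 14.4) × 0.5 = 0.0 × 0.5 = 0.00 DD.
Per 24 h: 4.10 DD/day.
Duration = 137 / 4.10 = 33.415 ≈ 33.4 days.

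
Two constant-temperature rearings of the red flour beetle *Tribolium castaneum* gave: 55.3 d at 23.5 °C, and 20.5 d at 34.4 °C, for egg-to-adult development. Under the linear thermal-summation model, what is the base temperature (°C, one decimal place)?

17.1 °C

Linear rate model ⇒ the product D·(T − T_b) is constant across temperatures.
55.3·(23.5 − T_b) = 20.5·(34.4 − T_b)
T_b = (55.3·23.5 − 20.5·34.4) / (55.3 − 20.5) = 594.35 / 34.8 = 17.079 °C ≈ 17.1 °C.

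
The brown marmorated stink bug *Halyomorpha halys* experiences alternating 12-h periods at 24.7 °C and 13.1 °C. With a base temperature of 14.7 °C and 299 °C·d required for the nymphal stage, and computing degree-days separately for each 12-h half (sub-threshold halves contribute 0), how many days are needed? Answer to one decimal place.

59.8 days

Day half: max(0, 24.7 − 14.7) × 0.5 = 10.0 × 0.5 = 5.00 DD.
Night half: max(0, 13.1 − 14.7) × 0.5 = 0.0 × 0.5 = 0.00 DD.
Per 24 h: 5.00 DD/day.
Duration = 299 / 5.00 = 59.800 ≈ 59.8 days.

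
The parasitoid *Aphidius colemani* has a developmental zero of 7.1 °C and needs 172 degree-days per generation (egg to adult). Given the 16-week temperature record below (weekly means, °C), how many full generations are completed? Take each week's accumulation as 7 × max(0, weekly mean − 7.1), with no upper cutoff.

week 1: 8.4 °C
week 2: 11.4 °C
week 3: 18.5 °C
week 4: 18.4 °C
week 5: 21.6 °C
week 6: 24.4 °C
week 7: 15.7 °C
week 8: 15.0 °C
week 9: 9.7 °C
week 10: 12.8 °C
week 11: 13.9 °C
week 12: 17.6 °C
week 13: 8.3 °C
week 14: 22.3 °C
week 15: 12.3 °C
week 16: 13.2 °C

5 generations

Weekly DD (7 × max(0, T̄ − 7.1)): 9.1, 30.1, 79.8, 79.1, 101.5, 121.1, 60.2, 55.3, 18.2, 39.9, 47.6, 73.5, 8.4, 106.4, 36.4, 42.7.
Season total = 909.3 DD.
Complete generations = ⌊909.3 / 172⌋ = 5.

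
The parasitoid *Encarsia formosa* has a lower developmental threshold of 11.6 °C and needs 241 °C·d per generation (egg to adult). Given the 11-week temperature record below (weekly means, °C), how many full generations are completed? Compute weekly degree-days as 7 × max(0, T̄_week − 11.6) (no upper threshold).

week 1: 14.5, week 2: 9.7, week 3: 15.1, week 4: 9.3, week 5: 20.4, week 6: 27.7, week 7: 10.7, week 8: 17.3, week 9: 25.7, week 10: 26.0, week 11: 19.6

Weekly DD (7 × max(0, T̄ − 11.6)): 20.3, 0.0, 24.5, 0.0, 61.6, 112.7, 0.0, 39.9, 98.7, 100.8, 56.0.
Season total = 514.5 DD.
Complete generations = ⌊514.5 / 241⌋ = 2.

2 generations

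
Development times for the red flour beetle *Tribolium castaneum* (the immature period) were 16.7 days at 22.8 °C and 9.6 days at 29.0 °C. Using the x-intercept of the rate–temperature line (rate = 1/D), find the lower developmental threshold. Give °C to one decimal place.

14.4 °C

Equal thermal constants: D₁(T₁ − T_b) = D₂(T₂ − T_b).
16.7·(22.8 − T_b) = 9.6·(29.0 − T_b)
T_b = (16.7·22.8 − 9.6·29.0) / (16.7 − 9.6) = 102.36 / 7.1 = 14.417 °C ≈ 14.4 °C.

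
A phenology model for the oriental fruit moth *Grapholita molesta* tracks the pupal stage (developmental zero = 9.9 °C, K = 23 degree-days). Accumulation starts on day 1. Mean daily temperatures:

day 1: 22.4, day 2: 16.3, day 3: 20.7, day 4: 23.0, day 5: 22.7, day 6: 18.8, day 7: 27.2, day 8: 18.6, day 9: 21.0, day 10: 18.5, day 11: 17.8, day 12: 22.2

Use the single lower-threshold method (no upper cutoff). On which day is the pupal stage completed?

Daily DD above 9.9 °C: 12.5, 6.4, 10.8, 13.1, 12.8, 8.9, 17.3, 8.7, 11.1, 8.6, 7.9, 12.3.
Cumulative: 12.5, 18.9, 29.7, 42.8, 55.6, 64.5, 81.8, 90.5, 101.6, 110.2, 118.1, 130.4.
The total first reaches 23 DD on day 3.

day 3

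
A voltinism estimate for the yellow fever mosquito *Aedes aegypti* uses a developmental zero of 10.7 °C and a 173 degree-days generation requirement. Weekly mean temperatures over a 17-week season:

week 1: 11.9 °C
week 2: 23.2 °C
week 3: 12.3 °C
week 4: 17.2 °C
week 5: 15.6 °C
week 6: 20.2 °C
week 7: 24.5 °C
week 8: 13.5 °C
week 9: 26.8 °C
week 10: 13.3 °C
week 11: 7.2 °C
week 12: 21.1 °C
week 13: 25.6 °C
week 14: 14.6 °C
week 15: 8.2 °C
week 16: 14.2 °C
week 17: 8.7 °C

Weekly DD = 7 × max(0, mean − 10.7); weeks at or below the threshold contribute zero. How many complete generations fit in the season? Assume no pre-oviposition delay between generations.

Weekly DD (7 × max(0, T̄ − 10.7)): 8.4, 87.5, 11.2, 45.5, 34.3, 66.5, 96.6, 19.6, 112.7, 18.2, 0.0, 72.8, 104.3, 27.3, 0.0, 24.5, 0.0.
Season total = 729.4 DD.
Complete generations = ⌊729.4 / 173⌋ = 4.

4 generations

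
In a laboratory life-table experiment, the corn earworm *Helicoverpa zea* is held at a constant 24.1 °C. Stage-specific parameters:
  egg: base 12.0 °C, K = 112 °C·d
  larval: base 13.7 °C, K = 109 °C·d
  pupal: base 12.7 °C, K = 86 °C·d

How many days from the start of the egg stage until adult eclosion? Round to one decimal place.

egg: 112 / (24.1 − 12.0) = 112 / 12.1 = 9.256 d.
larval: 109 / (24.1 − 13.7) = 109 / 10.4 = 10.481 d.
pupal: 86 / (24.1 − 12.7) = 86 / 11.4 = 7.544 d.
Sum = 27.281 ≈ 27.3 days.

27.3 days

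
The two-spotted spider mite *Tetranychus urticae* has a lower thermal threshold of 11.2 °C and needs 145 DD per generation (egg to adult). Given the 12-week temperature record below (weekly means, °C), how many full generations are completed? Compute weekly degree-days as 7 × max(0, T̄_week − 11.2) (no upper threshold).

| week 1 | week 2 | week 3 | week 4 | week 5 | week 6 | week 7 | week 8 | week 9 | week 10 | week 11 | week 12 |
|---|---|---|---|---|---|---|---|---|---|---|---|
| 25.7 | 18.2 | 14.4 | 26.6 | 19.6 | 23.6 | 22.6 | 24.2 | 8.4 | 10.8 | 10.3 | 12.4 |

Weekly DD (7 × max(0, T̄ − 11.2)): 101.5, 49.0, 22.4, 107.8, 58.8, 86.8, 79.8, 91.0, 0.0, 0.0, 0.0, 8.4.
Season total = 605.5 DD.
Complete generations = ⌊605.5 / 145⌋ = 4.

4 generations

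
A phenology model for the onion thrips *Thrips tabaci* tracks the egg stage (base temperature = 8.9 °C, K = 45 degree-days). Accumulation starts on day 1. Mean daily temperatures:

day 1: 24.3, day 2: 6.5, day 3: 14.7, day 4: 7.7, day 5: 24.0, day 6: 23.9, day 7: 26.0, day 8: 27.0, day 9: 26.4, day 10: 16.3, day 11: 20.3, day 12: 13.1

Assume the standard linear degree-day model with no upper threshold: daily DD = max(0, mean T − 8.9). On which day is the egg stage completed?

Daily DD above 8.9 °C: 15.4, 0.0, 5.8, 0.0, 15.1, 15.0, 17.1, 18.1, 17.5, 7.4, 11.4, 4.2.
Cumulative: 15.4, 15.4, 21.2, 21.2, 36.3, 51.3, 68.4, 86.5, 104.0, 111.4, 122.8, 127.0.
The total first reaches 45 DD on day 6.

day 6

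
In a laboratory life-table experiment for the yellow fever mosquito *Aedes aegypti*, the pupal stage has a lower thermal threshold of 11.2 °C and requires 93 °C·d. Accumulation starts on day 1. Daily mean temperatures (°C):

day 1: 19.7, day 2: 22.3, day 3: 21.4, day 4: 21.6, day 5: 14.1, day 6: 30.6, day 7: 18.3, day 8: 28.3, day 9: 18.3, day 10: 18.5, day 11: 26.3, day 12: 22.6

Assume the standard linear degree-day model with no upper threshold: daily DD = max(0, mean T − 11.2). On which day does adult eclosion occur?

Daily DD above 11.2 °C: 8.5, 11.1, 10.2, 10.4, 2.9, 19.4, 7.1, 17.1, 7.1, 7.3, 15.1, 11.4.
Cumulative: 8.5, 19.6, 29.8, 40.2, 43.1, 62.5, 69.6, 86.7, 93.8, 101.1, 116.2, 127.6.
The total first reaches 93 DD on day 9.

day 9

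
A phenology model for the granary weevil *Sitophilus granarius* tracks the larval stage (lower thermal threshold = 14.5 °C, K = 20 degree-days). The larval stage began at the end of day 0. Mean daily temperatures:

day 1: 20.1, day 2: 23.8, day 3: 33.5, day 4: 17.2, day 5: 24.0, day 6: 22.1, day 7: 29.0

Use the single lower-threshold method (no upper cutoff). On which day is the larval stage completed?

Daily DD above 14.5 °C: 5.6, 9.3, 19.0, 2.7, 9.5, 7.6, 14.5.
Cumulative: 5.6, 14.9, 33.9, 36.6, 46.1, 53.7, 68.2.
The total first reaches 20 DD on day 3.

day 3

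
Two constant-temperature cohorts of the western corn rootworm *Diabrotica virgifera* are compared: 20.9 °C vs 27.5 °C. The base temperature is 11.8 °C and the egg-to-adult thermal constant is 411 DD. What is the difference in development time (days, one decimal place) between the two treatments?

19.0 days

At 20.9 °C: 411 / (20.9 − 11.8) = 411 / 9.1 = 45.165 d.
At 27.5 °C: 411 / (27.5 − 11.8) = 411 / 15.7 = 26.178 d.
Difference = |45.165 − 26.178| = 18.986 ≈ 19.0 days.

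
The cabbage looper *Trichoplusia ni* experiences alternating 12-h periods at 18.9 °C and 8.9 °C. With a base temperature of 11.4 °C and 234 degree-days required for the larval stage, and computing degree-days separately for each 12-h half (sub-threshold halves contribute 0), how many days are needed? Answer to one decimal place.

62.4 days

Day half: max(0, 18.9 − 11.4) × 0.5 = 7.5 × 0.5 = 3.75 DD.
Night half: max(0, 8.9 − 11.4) × 0.5 = 0.0 × 0.5 = 0.00 DD.
Per 24 h: 3.75 DD/day.
Duration = 234 / 3.75 = 62.400 ≈ 62.4 days.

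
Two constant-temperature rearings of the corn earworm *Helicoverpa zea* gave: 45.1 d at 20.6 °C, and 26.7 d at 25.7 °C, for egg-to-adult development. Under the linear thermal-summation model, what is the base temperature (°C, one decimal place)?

13.2 °C

Linear rate model ⇒ the product D·(T − T_b) is constant across temperatures.
45.1·(20.6 − T_b) = 26.7·(25.7 − T_b)
T_b = (45.1·20.6 − 26.7·25.7) / (45.1 − 26.7) = 242.87 / 18.4 = 13.199 °C ≈ 13.2 °C.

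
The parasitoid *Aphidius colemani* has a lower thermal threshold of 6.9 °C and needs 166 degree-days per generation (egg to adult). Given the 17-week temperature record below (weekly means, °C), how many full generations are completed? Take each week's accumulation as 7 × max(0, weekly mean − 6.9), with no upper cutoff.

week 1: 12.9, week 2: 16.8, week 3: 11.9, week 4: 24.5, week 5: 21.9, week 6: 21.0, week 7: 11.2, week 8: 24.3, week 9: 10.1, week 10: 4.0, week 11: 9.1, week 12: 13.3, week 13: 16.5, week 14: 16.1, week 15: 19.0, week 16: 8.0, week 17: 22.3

Weekly DD (7 × max(0, T̄ − 6.9)): 42.0, 69.3, 35.0, 123.2, 105.0, 98.7, 30.1, 121.8, 22.4, 0.0, 15.4, 44.8, 67.2, 64.4, 84.7, 7.7, 107.8.
Season total = 1039.5 DD.
Complete generations = ⌊1039.5 / 166⌋ = 6.

6 generations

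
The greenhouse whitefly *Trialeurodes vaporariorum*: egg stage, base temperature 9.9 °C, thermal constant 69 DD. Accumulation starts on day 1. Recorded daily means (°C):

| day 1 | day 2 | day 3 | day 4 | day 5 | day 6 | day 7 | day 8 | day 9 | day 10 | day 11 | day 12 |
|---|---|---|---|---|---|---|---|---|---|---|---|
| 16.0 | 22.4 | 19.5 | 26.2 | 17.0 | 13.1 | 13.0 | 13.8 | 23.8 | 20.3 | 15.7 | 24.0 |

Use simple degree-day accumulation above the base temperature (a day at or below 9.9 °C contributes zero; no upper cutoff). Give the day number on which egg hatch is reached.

day 9

Daily DD above 9.9 °C: 6.1, 12.5, 9.6, 16.3, 7.1, 3.2, 3.1, 3.9, 13.9, 10.4, 5.8, 14.1.
Cumulative: 6.1, 18.6, 28.2, 44.5, 51.6, 54.8, 57.9, 61.8, 75.7, 86.1, 91.9, 106.0.
The total first reaches 69 DD on day 9.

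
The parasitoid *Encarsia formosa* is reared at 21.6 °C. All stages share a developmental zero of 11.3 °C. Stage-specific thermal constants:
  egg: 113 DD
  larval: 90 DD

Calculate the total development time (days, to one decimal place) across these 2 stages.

19.7 days

Daily accumulation at 21.6 °C = 21.6 − 11.3 = 10.3 DD/day.
Total K = 113 + 90 = 203 DD.
Total duration = 203 / 10.3 = 19.709 ≈ 19.7 days.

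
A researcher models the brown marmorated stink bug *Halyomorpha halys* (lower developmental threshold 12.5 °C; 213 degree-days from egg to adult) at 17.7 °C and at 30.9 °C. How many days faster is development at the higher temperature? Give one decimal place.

At 17.7 °C: 213 / (17.7 − 12.5) = 213 / 5.2 = 40.962 d.
At 30.9 °C: 213 / (30.9 − 12.5) = 213 / 18.4 = 11.576 d.
Difference = |40.962 − 11.576| = 29.385 ≈ 29.4 days.

29.4 days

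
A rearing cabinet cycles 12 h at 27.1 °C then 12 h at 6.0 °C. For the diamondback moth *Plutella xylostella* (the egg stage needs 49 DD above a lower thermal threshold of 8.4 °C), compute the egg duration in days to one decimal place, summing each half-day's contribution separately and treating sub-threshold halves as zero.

5.2 days

Day half: max(0, 27.1 − 8.4) × 0.5 = 18.7 × 0.5 = 9.35 DD.
Night half: max(0, 6.0 − 8.4) × 0.5 = 0.0 × 0.5 = 0.00 DD.
Per 24 h: 9.35 DD/day.
Duration = 49 / 9.35 = 5.241 ≈ 5.2 days.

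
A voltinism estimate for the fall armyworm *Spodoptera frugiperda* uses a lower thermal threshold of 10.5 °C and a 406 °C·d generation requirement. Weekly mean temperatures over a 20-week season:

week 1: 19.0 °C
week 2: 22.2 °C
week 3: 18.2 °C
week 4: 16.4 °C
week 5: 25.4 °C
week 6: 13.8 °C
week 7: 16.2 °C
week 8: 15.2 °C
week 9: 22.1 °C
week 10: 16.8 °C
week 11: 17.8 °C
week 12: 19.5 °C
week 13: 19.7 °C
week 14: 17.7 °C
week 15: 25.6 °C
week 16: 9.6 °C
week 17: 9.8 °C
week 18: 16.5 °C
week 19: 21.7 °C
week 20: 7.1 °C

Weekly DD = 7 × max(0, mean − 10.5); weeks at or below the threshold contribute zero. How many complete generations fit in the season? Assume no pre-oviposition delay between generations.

2 generations

Weekly DD (7 × max(0, T̄ − 10.5)): 59.5, 81.9, 53.9, 41.3, 104.3, 23.1, 39.9, 32.9, 81.2, 44.1, 51.1, 63.0, 64.4, 50.4, 105.7, 0.0, 0.0, 42.0, 78.4, 0.0.
Season total = 1017.1 DD.
Complete generations = ⌊1017.1 / 406⌋ = 2.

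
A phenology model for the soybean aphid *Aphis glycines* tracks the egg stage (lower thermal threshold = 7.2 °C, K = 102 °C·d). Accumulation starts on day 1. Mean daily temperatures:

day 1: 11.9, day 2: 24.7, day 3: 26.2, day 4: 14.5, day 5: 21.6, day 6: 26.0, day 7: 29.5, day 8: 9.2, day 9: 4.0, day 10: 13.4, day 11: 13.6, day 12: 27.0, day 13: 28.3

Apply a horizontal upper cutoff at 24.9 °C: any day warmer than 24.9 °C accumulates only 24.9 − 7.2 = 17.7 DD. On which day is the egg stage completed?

Daily DD above 7.2 °C (capped at 17.7): 4.7, 17.5, 17.7, 7.3, 14.4, 17.7, 17.7, 2.0, 0.0, 6.2, 6.4, 17.7, 17.7.
Cumulative: 4.7, 22.2, 39.9, 47.2, 61.6, 79.3, 97.0, 99.0, 99.0, 105.2, 111.6, 129.3, 147.0.
The total first reaches 102 DD on day 10.

day 10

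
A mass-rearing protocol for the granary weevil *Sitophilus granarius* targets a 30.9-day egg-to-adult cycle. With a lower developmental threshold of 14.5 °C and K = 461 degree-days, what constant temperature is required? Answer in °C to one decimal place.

29.4 °C

Required daily accumulation = 461 / 30.9 = 14.919 DD/day.
T = T_base + 14.919 = 14.5 + 14.919 = 29.419 ≈ 29.4 °C.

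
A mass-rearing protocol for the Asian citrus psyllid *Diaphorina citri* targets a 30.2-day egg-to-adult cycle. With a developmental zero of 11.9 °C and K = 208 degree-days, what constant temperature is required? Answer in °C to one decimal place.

Required daily accumulation = 208 / 30.2 = 6.887 DD/day.
T = T_base + 6.887 = 11.9 + 6.887 = 18.787 ≈ 18.8 °C.

18.8 °C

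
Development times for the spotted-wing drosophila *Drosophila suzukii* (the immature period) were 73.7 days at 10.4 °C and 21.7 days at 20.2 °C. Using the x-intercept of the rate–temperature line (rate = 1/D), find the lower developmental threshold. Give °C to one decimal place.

6.3 °C

Linear rate model ⇒ the product D·(T − T_b) is constant across temperatures.
73.7·(10.4 − T_b) = 21.7·(20.2 − T_b)
T_b = (73.7·10.4 − 21.7·20.2) / (73.7 − 21.7) = 328.14 / 52.0 = 6.310 °C ≈ 6.3 °C.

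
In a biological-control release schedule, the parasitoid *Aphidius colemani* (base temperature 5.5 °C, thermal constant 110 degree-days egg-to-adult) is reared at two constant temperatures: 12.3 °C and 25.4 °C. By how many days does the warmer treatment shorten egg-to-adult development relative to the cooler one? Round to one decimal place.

At 12.3 °C: 110 / (12.3 − 5.5) = 110 / 6.8 = 16.176 d.
At 25.4 °C: 110 / (25.4 − 5.5) = 110 / 19.9 = 5.528 d.
Difference = |16.176 − 5.528| = 10.649 ≈ 10.6 days.

10.6 days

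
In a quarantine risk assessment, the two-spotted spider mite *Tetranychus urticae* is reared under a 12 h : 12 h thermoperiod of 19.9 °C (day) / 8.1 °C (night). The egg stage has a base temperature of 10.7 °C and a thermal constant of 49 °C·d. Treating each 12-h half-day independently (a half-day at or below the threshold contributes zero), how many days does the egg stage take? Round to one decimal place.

Day half: max(0, 19.9 − 10.7) × 0.5 = 9.2 × 0.5 = 4.60 DD.
Night half: max(0, 8.1 − 10.7) × 0.5 = 0.0 × 0.5 = 0.00 DD.
Per 24 h: 4.60 DD/day.
Duration = 49 / 4.60 = 10.652 ≈ 10.7 days.

10.7 days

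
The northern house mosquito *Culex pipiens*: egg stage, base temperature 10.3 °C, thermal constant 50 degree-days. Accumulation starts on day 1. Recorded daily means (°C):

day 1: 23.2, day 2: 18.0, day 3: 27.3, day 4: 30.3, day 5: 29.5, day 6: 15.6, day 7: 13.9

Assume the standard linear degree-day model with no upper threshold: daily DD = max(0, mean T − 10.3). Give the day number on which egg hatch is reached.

day 4

Daily DD above 10.3 °C: 12.9, 7.7, 17.0, 20.0, 19.2, 5.3, 3.6.
Cumulative: 12.9, 20.6, 37.6, 57.6, 76.8, 82.1, 85.7.
The total first reaches 50 DD on day 4.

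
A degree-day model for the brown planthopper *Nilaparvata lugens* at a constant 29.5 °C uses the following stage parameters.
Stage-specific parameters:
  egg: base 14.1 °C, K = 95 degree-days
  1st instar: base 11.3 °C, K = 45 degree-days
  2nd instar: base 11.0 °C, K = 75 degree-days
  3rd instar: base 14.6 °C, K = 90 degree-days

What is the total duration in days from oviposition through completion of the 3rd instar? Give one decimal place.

egg: 95 / (29.5 − 14.1) = 95 / 15.4 = 6.169 d.
1st instar: 45 / (29.5 − 11.3) = 45 / 18.2 = 2.473 d.
2nd instar: 75 / (29.5 − 11.0) = 75 / 18.5 = 4.054 d.
3rd instar: 90 / (29.5 − 14.6) = 90 / 14.9 = 6.040 d.
Sum = 18.736 ≈ 18.7 days.

18.7 days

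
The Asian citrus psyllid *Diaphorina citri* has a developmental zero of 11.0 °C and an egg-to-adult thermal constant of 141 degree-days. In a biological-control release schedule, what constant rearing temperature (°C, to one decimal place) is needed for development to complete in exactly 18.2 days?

Required daily accumulation = 141 / 18.2 = 7.747 DD/day.
T = T_base + 7.747 = 11.0 + 7.747 = 18.747 ≈ 18.7 °C.

18.7 °C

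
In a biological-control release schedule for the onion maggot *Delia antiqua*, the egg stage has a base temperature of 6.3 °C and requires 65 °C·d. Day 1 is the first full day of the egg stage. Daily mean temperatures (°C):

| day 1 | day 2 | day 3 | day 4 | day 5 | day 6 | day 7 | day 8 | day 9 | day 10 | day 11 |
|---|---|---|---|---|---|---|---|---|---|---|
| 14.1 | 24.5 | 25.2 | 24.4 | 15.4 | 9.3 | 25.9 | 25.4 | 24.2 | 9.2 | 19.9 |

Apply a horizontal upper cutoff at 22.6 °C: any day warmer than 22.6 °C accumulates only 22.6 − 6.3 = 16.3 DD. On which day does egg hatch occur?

Daily DD above 6.3 °C (capped at 16.3): 7.8, 16.3, 16.3, 16.3, 9.1, 3.0, 16.3, 16.3, 16.3, 2.9, 13.6.
Cumulative: 7.8, 24.1, 40.4, 56.7, 65.8, 68.8, 85.1, 101.4, 117.7, 120.6, 134.2.
The total first reaches 65 DD on day 5.

day 5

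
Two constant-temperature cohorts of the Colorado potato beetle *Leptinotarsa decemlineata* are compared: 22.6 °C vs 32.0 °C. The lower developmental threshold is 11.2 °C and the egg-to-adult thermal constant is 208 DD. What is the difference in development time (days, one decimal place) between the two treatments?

8.2 days

At 22.6 °C: 208 / (22.6 − 11.2) = 208 / 11.4 = 18.246 d.
At 32.0 °C: 208 / (32.0 − 11.2) = 208 / 20.8 = 10.000 d.
Difference = |18.246 − 10.000| = 8.246 ≈ 8.2 days.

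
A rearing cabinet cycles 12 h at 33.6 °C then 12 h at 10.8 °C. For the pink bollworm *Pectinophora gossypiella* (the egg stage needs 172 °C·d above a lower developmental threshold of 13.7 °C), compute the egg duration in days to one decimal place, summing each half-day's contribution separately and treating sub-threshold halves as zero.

Day half: max(0, 33.6 − 13.7) × 0.5 = 19.9 × 0.5 = 9.95 DD.
Night half: max(0, 10.8 − 13.7) × 0.5 = 0.0 × 0.5 = 0.00 DD.
Per 24 h: 9.95 DD/day.
Duration = 172 / 9.95 = 17.286 ≈ 17.3 days.

17.3 days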